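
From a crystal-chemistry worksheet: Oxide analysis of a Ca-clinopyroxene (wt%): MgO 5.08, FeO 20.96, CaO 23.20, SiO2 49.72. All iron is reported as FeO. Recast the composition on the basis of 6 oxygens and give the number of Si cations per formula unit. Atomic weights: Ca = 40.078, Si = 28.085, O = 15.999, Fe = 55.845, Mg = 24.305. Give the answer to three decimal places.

1.997 Si apfu

5.08 wt% MgO ÷ 40.304 g/mol = 0.12604 mol, giving 0.12604 Mg and 0.12604 O.
20.96 wt% FeO ÷ 71.844 g/mol = 0.29174 mol, giving 0.29174 Fe and 0.29174 O.
23.20 wt% CaO ÷ 56.077 g/mol = 0.41372 mol, giving 0.41372 Ca and 0.41372 O.
49.72 wt% SiO2 ÷ 60.083 g/mol = 0.82752 mol, giving 0.82752 Si and 1.65504 O.
Oxygen sums to 2.48654; scaling by 6/2.48654 = 2.41299 puts the formula on 6 O.
Si: 0.82752 × 2.41299 = 1.997 atoms per formula unit.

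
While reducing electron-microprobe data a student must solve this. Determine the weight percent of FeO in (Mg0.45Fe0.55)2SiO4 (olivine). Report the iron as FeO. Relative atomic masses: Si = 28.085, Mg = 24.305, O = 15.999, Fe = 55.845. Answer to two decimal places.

45.06 wt%

Molar mass of (Mg0.45Fe0.55)2SiO4 = 0.90*24.305 + 1.10*55.845 + 1*28.085 + 4*15.999 = 175.385 g/mol.
Each formula unit contains 1.10 Fe, equivalent to 1.10/1 = 1.1000 mol FeO.
M(FeO) = 1×55.845 + 1×15.999 = 71.844 g/mol.
Mass of FeO per formula unit = 1.1000 × 71.844 = 79.028 g.
FeO wt% = 79.028 / 175.385 × 100 = 45.06%.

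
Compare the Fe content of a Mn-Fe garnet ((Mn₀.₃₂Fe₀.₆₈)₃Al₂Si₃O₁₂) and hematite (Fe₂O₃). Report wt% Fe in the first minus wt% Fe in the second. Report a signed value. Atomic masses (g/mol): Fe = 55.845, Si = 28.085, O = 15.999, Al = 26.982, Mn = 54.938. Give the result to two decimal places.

-47.01 percentage points

First mineral: 113.924 g Fe in 496.871 g formula = 22.93 wt% Fe.
Second mineral: 111.690 g Fe in 159.687 g formula = 69.94 wt% Fe.
22.93% − 69.94% gives a difference of -47.01 percentage points.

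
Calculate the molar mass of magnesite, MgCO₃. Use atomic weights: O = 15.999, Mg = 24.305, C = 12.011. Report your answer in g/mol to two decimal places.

84.31 g/mol

The formula mass is the sum 1·24.305 + 1·12.011 + 3·15.999.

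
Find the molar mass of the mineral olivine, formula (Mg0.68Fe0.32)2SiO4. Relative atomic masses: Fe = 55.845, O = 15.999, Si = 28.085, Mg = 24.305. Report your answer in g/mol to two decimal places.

Mg: 1.36 × 24.305 = 33.0548
Fe: 0.64 × 55.845 = 35.7408
Si: 1 × 28.085 = 28.0850
O: 4 × 15.999 = 63.9960
Summing the contributions gives the formula mass.

160.88 g/mol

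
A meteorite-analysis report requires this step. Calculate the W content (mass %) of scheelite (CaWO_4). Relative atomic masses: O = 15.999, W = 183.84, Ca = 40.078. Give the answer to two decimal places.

63.85 mass %

Formula mass = 1*40.078 + 1*183.84 + 4*15.999 = 287.914 g/mol, of which 183.840 g is W.
So W makes up 183.840/287.914 = 0.6385 of the mass, i.e. 63.85%.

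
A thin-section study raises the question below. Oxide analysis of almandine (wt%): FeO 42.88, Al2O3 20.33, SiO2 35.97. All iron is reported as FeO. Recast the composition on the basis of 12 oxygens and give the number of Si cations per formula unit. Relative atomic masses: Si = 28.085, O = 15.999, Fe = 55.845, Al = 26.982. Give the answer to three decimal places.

42.88 wt% FeO ÷ 71.844 g/mol = 0.59685 mol, giving 0.59685 Fe and 0.59685 O.
20.33 wt% Al2O3 ÷ 101.961 g/mol = 0.19939 mol, giving 0.39878 Al and 0.59817 O.
35.97 wt% SiO2 ÷ 60.083 g/mol = 0.59867 mol, giving 0.59867 Si and 1.19734 O.
Oxygen sums to 2.39236; scaling by 12/2.39236 = 5.01597 puts the formula on 12 O.
Si: 0.59867 × 5.01597 = 3.003 atoms per formula unit.

3.003 Si apfu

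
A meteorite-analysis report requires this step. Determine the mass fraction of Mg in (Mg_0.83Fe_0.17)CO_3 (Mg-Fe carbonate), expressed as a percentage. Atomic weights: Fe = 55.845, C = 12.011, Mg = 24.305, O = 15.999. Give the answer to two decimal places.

M((Mg_0.83Fe_0.17)CO_3) = 89.675 g/mol.
Mg contributes 0.83 × 24.305 = 20.173 g per mole.
20.173/89.675 = 0.2250 → 22.50%.

22.50 wt%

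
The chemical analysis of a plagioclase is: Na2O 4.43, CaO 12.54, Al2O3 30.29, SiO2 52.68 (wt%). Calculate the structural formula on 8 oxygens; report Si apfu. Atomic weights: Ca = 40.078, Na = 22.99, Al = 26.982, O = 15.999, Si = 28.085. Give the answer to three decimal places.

2.386 Si apfu

Na2O (M=61.979): mol = 0.07148; Na = 0.14296, O = 0.07148.
CaO (M=56.077): mol = 0.22362; Ca = 0.22362, O = 0.22362.
Al2O3 (M=101.961): mol = 0.29707; Al = 0.59414, O = 0.89121.
SiO2 (M=60.083): mol = 0.87679; Si = 0.87679, O = 1.75358.
ΣO = 2.93989; factor = 8/ΣO = 2.72119.
Si apfu = 0.87679 × 2.72119 = 2.386.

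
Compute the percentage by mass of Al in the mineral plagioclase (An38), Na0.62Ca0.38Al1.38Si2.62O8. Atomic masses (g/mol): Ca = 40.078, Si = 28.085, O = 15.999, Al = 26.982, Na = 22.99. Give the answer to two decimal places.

13.88 mass %

Molar mass of Na0.62Ca0.38Al1.38Si2.62O8: 0.62·22.99 + 0.38·40.078 + 1.38·26.982 + 2.62·28.085 + 8·15.999 = 268.293 g/mol.
Mass of Al per formula unit: 1.38 × 26.982 = 37.235 g.
Weight fraction Al = 37.235 / 268.293 = 0.1388.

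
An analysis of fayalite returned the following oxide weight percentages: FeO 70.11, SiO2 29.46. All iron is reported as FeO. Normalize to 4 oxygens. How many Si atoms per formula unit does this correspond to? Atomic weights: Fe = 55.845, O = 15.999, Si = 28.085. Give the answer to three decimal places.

1.002 Si apfu

70.11 wt% FeO ÷ 71.844 g/mol = 0.97586 mol, giving 0.97586 Fe and 0.97586 O.
29.46 wt% SiO2 ÷ 60.083 g/mol = 0.49032 mol, giving 0.49032 Si and 0.98064 O.
Oxygen sums to 1.95650; scaling by 4/1.95650 = 2.04447 puts the formula on 4 O.
Si: 0.49032 × 2.04447 = 1.002 atoms per formula unit.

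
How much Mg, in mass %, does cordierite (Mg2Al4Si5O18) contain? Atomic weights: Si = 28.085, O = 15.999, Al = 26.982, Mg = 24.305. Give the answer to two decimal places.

8.31 mass %

Formula mass = 2*24.305 + 4*26.982 + 5*28.085 + 18*15.999 = 584.945 g/mol, of which 48.610 g is Mg.
So Mg makes up 48.610/584.945 = 0.0831 of the mass, i.e. 8.31%.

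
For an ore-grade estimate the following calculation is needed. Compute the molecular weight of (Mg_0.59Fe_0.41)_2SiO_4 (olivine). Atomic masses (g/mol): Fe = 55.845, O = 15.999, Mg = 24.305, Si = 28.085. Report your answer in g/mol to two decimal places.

The formula mass is the sum 1.18×24.305 + 0.82×55.845 + 1×28.085 + 4×15.999.

166.55 g/mol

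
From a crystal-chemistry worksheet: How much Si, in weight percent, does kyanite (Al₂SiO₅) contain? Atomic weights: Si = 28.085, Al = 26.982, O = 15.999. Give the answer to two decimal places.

Formula mass = 2×26.982 + 1×28.085 + 5×15.999 = 162.044 g/mol, of which 28.085 g is Si.
So Si makes up 28.085/162.044 = 0.1733 of the mass, i.e. 17.33%.

17.33 weight percent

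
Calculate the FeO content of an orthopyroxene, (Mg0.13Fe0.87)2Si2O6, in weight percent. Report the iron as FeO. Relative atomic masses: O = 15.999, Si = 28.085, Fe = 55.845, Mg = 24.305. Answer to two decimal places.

48.90 wt%

Molar mass of (Mg0.13Fe0.87)2Si2O6 = 0.26×24.305 + 1.74×55.845 + 2×28.085 + 6×15.999 = 255.654 g/mol.
Each formula unit contains 1.74 Fe, equivalent to 1.74/1 = 1.7400 mol FeO.
M(FeO) = 1×55.845 + 1×15.999 = 71.844 g/mol.
Mass of FeO per formula unit = 1.7400 × 71.844 = 125.009 g.
FeO wt% = 125.009 / 255.654 × 100 = 48.90%.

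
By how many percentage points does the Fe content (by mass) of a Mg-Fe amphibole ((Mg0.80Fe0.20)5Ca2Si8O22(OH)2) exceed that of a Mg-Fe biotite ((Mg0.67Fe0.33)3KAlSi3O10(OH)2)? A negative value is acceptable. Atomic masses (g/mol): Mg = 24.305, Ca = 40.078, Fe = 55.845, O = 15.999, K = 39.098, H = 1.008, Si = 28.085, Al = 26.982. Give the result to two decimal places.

-5.71 percentage points

M((Mg0.80Fe0.20)5Ca2Si8O22(OH)2) = 843.893 g/mol, so wt% Fe = 55.845/843.893 × 100 = 6.62%.
M((Mg0.67Fe0.33)3KAlSi3O10(OH)2) = 448.479 g/mol, so wt% Fe = 55.287/448.479 × 100 = 12.33%.
6.62 − 12.33 = -5.71 pp.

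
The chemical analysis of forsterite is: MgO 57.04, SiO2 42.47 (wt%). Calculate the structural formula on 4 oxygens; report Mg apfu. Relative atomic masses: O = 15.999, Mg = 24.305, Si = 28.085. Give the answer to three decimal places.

57.04 wt% MgO ÷ 40.304 g/mol = 1.41524 mol, giving 1.41524 Mg and 1.41524 O.
42.47 wt% SiO2 ÷ 60.083 g/mol = 0.70686 mol, giving 0.70686 Si and 1.41372 O.
Oxygen sums to 2.82896; scaling by 4/2.82896 = 1.41395 puts the formula on 4 O.
Mg: 1.41524 × 1.41395 = 2.001 atoms per formula unit.

2.001 Mg apfu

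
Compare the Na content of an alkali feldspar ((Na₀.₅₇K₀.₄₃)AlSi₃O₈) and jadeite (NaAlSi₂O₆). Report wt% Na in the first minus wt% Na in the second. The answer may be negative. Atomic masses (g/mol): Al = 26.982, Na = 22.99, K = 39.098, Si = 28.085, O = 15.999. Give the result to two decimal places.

-6.50 percentage points

M((Na₀.₅₇K₀.₄₃)AlSi₃O₈) = 269.145 g/mol, so wt% Na = 13.104/269.145 × 100 = 4.87%.
M(NaAlSi₂O₆) = 202.136 g/mol, so wt% Na = 22.990/202.136 × 100 = 11.37%.
4.87 − 11.37 = -6.50 pp.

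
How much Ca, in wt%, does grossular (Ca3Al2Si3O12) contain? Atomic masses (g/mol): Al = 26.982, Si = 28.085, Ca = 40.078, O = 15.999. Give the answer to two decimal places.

Molar mass of Ca3Al2Si3O12: 3*40.078 + 2*26.982 + 3*28.085 + 12*15.999 = 450.441 g/mol.
Mass of Ca per formula unit: 3 × 40.078 = 120.234 g.
Weight fraction Ca = 120.234 / 450.441 = 0.2669.

26.69 wt%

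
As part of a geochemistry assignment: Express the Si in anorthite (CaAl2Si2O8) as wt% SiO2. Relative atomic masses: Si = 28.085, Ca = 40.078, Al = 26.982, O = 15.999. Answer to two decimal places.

43.19 wt%

M(CaAl2Si2O8) = 278.204 g/mol; M(SiO2) = 60.083 g/mol.
Moles SiO2 per formula unit = 2 Si ÷ 1 = 2.0000.
SiO2 fraction = (2.0000 × 60.083) / 278.204 = 120.166/278.204 = 0.4319.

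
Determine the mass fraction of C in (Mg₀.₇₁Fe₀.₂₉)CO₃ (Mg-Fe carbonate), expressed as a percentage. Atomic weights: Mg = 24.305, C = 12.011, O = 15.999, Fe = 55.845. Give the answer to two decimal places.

Molar mass of (Mg₀.₇₁Fe₀.₂₉)CO₃: 0.71×24.305 + 0.29×55.845 + 1×12.011 + 3×15.999 = 93.460 g/mol.
Mass of C per formula unit: 1 × 12.011 = 12.011 g.
Weight fraction C = 12.011 / 93.460 = 0.1285.

12.85 wt%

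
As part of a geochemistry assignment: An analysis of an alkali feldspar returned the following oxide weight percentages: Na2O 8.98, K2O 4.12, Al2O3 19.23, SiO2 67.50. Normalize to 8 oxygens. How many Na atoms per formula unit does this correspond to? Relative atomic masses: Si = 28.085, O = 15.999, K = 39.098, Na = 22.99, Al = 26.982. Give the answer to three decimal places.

0.772 Na apfu

Na2O (M=61.979): mol = 0.14489; Na = 0.28978, O = 0.14489.
K2O (M=94.195): mol = 0.04374; K = 0.08748, O = 0.04374.
Al2O3 (M=101.961): mol = 0.18860; Al = 0.37720, O = 0.56580.
SiO2 (M=60.083): mol = 1.12345; Si = 1.12345, O = 2.24690.
ΣO = 3.00133; factor = 8/ΣO = 2.66548.
Na apfu = 0.28978 × 2.66548 = 0.772.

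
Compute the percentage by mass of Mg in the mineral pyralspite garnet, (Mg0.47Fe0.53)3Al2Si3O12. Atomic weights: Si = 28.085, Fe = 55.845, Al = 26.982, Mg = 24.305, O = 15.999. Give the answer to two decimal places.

7.56 mass %

Molar mass of (Mg0.47Fe0.53)3Al2Si3O12: 1.41·24.305 + 1.59·55.845 + 2·26.982 + 3·28.085 + 12·15.999 = 453.271 g/mol.
Mass of Mg per formula unit: 1.41 × 24.305 = 34.270 g.
Weight fraction Mg = 34.270 / 453.271 = 0.0756.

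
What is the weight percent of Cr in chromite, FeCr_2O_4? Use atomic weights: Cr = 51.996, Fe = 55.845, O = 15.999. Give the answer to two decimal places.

Molar mass of FeCr_2O_4: 1·55.845 + 2·51.996 + 4·15.999 = 223.833 g/mol.
Mass of Cr per formula unit: 2 × 51.996 = 103.992 g.
Weight fraction Cr = 103.992 / 223.833 = 0.4646.

46.46 wt%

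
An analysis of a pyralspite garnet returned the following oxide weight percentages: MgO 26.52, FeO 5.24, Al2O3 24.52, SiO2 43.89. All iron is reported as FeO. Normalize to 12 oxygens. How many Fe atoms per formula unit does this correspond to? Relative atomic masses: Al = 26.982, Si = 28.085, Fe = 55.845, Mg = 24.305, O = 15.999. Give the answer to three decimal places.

26.52 wt% MgO ÷ 40.304 g/mol = 0.65800 mol, giving 0.65800 Mg and 0.65800 O.
5.24 wt% FeO ÷ 71.844 g/mol = 0.07294 mol, giving 0.07294 Fe and 0.07294 O.
24.52 wt% Al2O3 ÷ 101.961 g/mol = 0.24048 mol, giving 0.48096 Al and 0.72144 O.
43.89 wt% SiO2 ÷ 60.083 g/mol = 0.73049 mol, giving 0.73049 Si and 1.46098 O.
Oxygen sums to 2.91336; scaling by 12/2.91336 = 4.11896 puts the formula on 12 O.
Fe: 0.07294 × 4.11896 = 0.300 atoms per formula unit.

0.300 Fe apfu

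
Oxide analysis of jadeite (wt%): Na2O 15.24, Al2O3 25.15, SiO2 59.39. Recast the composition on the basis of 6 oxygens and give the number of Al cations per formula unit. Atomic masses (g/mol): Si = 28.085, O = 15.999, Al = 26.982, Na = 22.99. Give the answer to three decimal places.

0.999 Al apfu

Na2O (M=61.979): mol = 0.24589; Na = 0.49178, O = 0.24589.
Al2O3 (M=101.961): mol = 0.24666; Al = 0.49332, O = 0.73998.
SiO2 (M=60.083): mol = 0.98847; Si = 0.98847, O = 1.97694.
ΣO = 2.96281; factor = 6/ΣO = 2.02510.
Al apfu = 0.49332 × 2.02510 = 0.999.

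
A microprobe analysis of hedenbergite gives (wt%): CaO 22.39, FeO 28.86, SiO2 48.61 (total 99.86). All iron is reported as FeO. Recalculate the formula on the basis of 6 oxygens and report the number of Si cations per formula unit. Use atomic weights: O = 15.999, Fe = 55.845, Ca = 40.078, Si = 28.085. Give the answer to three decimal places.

22.39 wt% CaO ÷ 56.077 g/mol = 0.39927 mol, giving 0.39927 Ca and 0.39927 O.
28.86 wt% FeO ÷ 71.844 g/mol = 0.40170 mol, giving 0.40170 Fe and 0.40170 O.
48.61 wt% SiO2 ÷ 60.083 g/mol = 0.80905 mol, giving 0.80905 Si and 1.61810 O.
Oxygen sums to 2.41907; scaling by 6/2.41907 = 2.48029 puts the formula on 6 O.
Si: 0.80905 × 2.48029 = 2.007 atoms per formula unit.

2.007 Si apfu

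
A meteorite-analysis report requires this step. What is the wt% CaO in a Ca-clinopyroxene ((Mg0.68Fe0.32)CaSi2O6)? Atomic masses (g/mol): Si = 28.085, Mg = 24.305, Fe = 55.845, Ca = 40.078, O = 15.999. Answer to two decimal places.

24.74 wt%

M((Mg0.68Fe0.32)CaSi2O6) = 226.640 g/mol; M(CaO) = 56.077 g/mol.
Moles CaO per formula unit = 1 Ca ÷ 1 = 1.0000.
CaO fraction = (1.0000 × 56.077) / 226.640 = 56.077/226.640 = 0.2474.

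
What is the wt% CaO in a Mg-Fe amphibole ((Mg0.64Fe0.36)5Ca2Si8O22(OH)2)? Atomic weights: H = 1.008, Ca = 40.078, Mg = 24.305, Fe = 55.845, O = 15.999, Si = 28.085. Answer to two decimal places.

M((Mg0.64Fe0.36)5Ca2Si8O22(OH)2) = 869.125 g/mol; M(CaO) = 56.077 g/mol.
Moles CaO per formula unit = 2 Ca ÷ 1 = 2.0000.
CaO fraction = (2.0000 × 56.077) / 869.125 = 112.154/869.125 = 0.1290.

12.90 wt%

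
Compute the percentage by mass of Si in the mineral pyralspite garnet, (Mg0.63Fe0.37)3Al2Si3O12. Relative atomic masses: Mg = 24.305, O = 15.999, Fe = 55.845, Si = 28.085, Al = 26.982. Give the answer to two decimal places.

19.23 mass %

M((Mg0.63Fe0.37)3Al2Si3O12) = 438.131 g/mol.
Si contributes 3 × 28.085 = 84.255 g per mole.
84.255/438.131 = 0.1923 → 19.23%.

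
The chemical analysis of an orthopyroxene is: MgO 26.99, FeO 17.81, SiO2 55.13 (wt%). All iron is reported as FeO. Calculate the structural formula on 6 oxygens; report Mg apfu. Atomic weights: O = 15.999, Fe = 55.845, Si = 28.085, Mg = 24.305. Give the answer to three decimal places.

MgO: 26.99/40.304 = 0.66966 mol → 0.66966 mol Mg, 0.66966 mol O.
FeO: 17.81/71.844 = 0.24790 mol → 0.24790 mol Fe, 0.24790 mol O.
SiO2: 55.13/60.083 = 0.91756 mol → 0.91756 mol Si, 1.83512 mol O.
Total oxygen = 2.75268 mol. Normalization factor = 6/2.75268 = 2.17969.
Mg per 6 O = 0.66966 × 2.17969 = 1.460.

1.460 Mg apfu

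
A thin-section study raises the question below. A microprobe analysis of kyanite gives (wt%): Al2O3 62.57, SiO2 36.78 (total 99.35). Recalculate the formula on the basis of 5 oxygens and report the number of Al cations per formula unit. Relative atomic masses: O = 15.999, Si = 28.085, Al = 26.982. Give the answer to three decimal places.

Al2O3 (M=101.961): mol = 0.61367; Al = 1.22734, O = 1.84101.
SiO2 (M=60.083): mol = 0.61215; Si = 0.61215, O = 1.22430.
ΣO = 3.06531; factor = 5/ΣO = 1.63116.
Al apfu = 1.22734 × 1.63116 = 2.002.

2.002 Al apfu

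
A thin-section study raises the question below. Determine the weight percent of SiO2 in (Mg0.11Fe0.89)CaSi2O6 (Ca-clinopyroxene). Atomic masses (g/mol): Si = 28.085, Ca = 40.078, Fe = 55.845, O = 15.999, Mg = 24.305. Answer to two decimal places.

M((Mg0.11Fe0.89)CaSi2O6) = 244.618 g/mol; M(SiO2) = 60.083 g/mol.
Moles SiO2 per formula unit = 2 Si ÷ 1 = 2.0000.
SiO2 fraction = (2.0000 × 60.083) / 244.618 = 120.166/244.618 = 0.4912.

49.12 wt%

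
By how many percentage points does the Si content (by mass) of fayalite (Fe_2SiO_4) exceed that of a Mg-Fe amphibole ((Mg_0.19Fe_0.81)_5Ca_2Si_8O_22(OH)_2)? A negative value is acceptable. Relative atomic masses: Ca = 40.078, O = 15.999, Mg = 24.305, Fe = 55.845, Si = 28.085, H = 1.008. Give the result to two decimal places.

Si in Fe_2SiO_4: molar mass 203.771 g/mol; 1×28.085 = 28.085 g → 13.78 wt%.
Si in (Mg_0.19Fe_0.81)_5Ca_2Si_8O_22(OH)_2: molar mass 940.090 g/mol; 8×28.085 = 224.680 g → 23.90 wt%.
Difference = 13.78 − 23.90 = -10.12 percentage points.

-10.12 percentage points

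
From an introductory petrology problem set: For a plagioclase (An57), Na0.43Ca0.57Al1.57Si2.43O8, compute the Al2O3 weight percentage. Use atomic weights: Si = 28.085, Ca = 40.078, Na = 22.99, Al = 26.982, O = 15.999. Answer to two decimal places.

29.50 wt%

M(Na0.43Ca0.57Al1.57Si2.43O8) = 271.330 g/mol; M(Al2O3) = 101.961 g/mol.
Moles Al2O3 per formula unit = 1.57 Al ÷ 2 = 0.7850.
Al2O3 fraction = (0.7850 × 101.961) / 271.330 = 80.039/271.330 = 0.2950.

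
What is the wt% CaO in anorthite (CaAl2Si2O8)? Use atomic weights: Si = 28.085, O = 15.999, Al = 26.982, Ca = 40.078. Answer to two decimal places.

20.16 wt%

M(CaAl2Si2O8) = 278.204 g/mol; M(CaO) = 56.077 g/mol.
Moles CaO per formula unit = 1 Ca ÷ 1 = 1.0000.
CaO fraction = (1.0000 × 56.077) / 278.204 = 56.077/278.204 = 0.2016.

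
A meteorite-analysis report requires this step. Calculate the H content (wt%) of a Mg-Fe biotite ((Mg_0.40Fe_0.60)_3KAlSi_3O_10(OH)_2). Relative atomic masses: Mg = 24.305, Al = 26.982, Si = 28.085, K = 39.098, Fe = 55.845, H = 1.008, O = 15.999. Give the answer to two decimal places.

0.43 wt%

Formula mass = 1.20*24.305 + 1.80*55.845 + 1*39.098 + 1*26.982 + 3*28.085 + 12*15.999 + 2*1.008 = 474.026 g/mol, of which 2.016 g is H.
So H makes up 2.016/474.026 = 0.0043 of the mass, i.e. 0.43%.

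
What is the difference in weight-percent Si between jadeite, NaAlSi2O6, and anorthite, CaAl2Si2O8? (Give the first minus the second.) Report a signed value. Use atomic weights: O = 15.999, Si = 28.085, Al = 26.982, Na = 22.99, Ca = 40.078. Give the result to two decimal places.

7.60 percentage points

Si in NaAlSi2O6: molar mass 202.136 g/mol; 2×28.085 = 56.170 g → 27.79 wt%.
Si in CaAl2Si2O8: molar mass 278.204 g/mol; 2×28.085 = 56.170 g → 20.19 wt%.
Difference = 27.79 − 20.19 = 7.60 percentage points.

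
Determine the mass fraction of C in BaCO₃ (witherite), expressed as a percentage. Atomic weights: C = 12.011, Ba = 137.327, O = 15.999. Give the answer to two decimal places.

6.09 weight percent

M(BaCO₃) = 197.335 g/mol.
C contributes 1 × 12.011 = 12.011 g per mole.
12.011/197.335 = 0.0609 → 6.09%.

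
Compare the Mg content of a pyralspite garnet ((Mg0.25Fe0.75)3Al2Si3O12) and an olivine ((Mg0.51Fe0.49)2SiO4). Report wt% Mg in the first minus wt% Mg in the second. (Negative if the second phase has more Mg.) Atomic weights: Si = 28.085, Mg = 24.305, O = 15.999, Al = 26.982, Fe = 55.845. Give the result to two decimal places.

-10.60 percentage points

Mg in (Mg0.25Fe0.75)3Al2Si3O12: molar mass 474.087 g/mol; 0.75×24.305 = 18.229 g → 3.85 wt%.
Mg in (Mg0.51Fe0.49)2SiO4: molar mass 171.600 g/mol; 1.02×24.305 = 24.791 g → 14.45 wt%.
Difference = 3.85 − 14.45 = -10.60 percentage points.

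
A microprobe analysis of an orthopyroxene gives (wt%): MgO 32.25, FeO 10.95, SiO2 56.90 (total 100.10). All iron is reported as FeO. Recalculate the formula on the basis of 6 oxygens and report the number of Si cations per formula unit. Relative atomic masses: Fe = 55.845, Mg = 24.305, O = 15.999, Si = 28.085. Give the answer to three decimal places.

MgO: 32.25/40.304 = 0.80017 mol → 0.80017 mol Mg, 0.80017 mol O.
FeO: 10.95/71.844 = 0.15241 mol → 0.15241 mol Fe, 0.15241 mol O.
SiO2: 56.90/60.083 = 0.94702 mol → 0.94702 mol Si, 1.89404 mol O.
Total oxygen = 2.84662 mol. Normalization factor = 6/2.84662 = 2.10776.
Si per 6 O = 0.94702 × 2.10776 = 1.996.

1.996 Si apfu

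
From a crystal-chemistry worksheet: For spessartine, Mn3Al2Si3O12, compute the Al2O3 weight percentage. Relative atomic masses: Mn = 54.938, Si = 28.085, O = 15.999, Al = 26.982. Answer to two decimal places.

Molar mass of Mn3Al2Si3O12 = 3*54.938 + 2*26.982 + 3*28.085 + 12*15.999 = 495.021 g/mol.
Each formula unit contains 2 Al, equivalent to 2/2 = 1.0000 mol Al2O3.
M(Al2O3) = 2×26.982 + 3×15.999 = 101.961 g/mol.
Mass of Al2O3 per formula unit = 1.0000 × 101.961 = 101.961 g.
Al2O3 wt% = 101.961 / 495.021 × 100 = 20.60%.

20.60 wt%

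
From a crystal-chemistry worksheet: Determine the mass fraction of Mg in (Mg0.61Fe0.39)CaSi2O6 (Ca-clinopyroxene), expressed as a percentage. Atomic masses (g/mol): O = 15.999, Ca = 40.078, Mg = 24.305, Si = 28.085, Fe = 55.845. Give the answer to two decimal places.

M((Mg0.61Fe0.39)CaSi2O6) = 228.848 g/mol.
Mg contributes 0.61 × 24.305 = 14.826 g per mole.
14.826/228.848 = 0.0648 → 6.48%.

6.48 wt%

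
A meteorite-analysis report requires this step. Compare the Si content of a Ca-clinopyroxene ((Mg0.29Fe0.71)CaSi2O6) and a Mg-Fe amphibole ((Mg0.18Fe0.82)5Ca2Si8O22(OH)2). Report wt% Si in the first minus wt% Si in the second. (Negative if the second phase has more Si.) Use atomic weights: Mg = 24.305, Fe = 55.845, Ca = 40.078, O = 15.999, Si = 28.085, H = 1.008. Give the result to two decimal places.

-0.35 percentage points

Si in (Mg0.29Fe0.71)CaSi2O6: molar mass 238.940 g/mol; 2×28.085 = 56.170 g → 23.51 wt%.
Si in (Mg0.18Fe0.82)5Ca2Si8O22(OH)2: molar mass 941.667 g/mol; 8×28.085 = 224.680 g → 23.86 wt%.
Difference = 23.51 − 23.86 = -0.35 percentage points.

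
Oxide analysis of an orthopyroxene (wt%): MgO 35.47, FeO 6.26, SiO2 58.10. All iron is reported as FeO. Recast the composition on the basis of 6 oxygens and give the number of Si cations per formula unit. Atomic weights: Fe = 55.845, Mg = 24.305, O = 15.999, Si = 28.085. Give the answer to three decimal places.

MgO: 35.47/40.304 = 0.88006 mol → 0.88006 mol Mg, 0.88006 mol O.
FeO: 6.26/71.844 = 0.08713 mol → 0.08713 mol Fe, 0.08713 mol O.
SiO2: 58.10/60.083 = 0.96700 mol → 0.96700 mol Si, 1.93400 mol O.
Total oxygen = 2.90119 mol. Normalization factor = 6/2.90119 = 2.06812.
Si per 6 O = 0.96700 × 2.06812 = 2.000.

2.000 Si apfu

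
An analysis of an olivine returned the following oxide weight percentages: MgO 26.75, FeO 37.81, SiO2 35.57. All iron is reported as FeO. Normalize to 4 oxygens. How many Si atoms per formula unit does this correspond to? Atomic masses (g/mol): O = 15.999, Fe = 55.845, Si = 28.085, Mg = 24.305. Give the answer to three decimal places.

26.75 wt% MgO ÷ 40.304 g/mol = 0.66371 mol, giving 0.66371 Mg and 0.66371 O.
37.81 wt% FeO ÷ 71.844 g/mol = 0.52628 mol, giving 0.52628 Fe and 0.52628 O.
35.57 wt% SiO2 ÷ 60.083 g/mol = 0.59201 mol, giving 0.59201 Si and 1.18402 O.
Oxygen sums to 2.37401; scaling by 4/2.37401 = 1.68491 puts the formula on 4 O.
Si: 0.59201 × 1.68491 = 0.997 atoms per formula unit.

0.997 Si apfu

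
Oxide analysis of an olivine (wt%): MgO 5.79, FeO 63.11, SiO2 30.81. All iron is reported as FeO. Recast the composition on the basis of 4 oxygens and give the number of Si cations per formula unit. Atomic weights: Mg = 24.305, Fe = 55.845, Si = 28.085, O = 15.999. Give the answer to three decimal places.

MgO: 5.79/40.304 = 0.14366 mol → 0.14366 mol Mg, 0.14366 mol O.
FeO: 63.11/71.844 = 0.87843 mol → 0.87843 mol Fe, 0.87843 mol O.
SiO2: 30.81/60.083 = 0.51279 mol → 0.51279 mol Si, 1.02558 mol O.
Total oxygen = 2.04767 mol. Normalization factor = 4/2.04767 = 1.95344.
Si per 4 O = 0.51279 × 1.95344 = 1.002.

1.002 Si apfu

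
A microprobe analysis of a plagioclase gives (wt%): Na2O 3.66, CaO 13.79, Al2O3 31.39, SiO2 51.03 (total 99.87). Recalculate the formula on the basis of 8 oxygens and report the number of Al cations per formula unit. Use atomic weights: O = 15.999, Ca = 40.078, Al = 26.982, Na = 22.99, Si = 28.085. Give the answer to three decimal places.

1.683 Al apfu

3.66 wt% Na2O ÷ 61.979 g/mol = 0.05905 mol, giving 0.11810 Na and 0.05905 O.
13.79 wt% CaO ÷ 56.077 g/mol = 0.24591 mol, giving 0.24591 Ca and 0.24591 O.
31.39 wt% Al2O3 ÷ 101.961 g/mol = 0.30786 mol, giving 0.61572 Al and 0.92358 O.
51.03 wt% SiO2 ÷ 60.083 g/mol = 0.84933 mol, giving 0.84933 Si and 1.69866 O.
Oxygen sums to 2.92720; scaling by 8/2.92720 = 2.73299 puts the formula on 8 O.
Al: 0.61572 × 2.73299 = 1.683 atoms per formula unit.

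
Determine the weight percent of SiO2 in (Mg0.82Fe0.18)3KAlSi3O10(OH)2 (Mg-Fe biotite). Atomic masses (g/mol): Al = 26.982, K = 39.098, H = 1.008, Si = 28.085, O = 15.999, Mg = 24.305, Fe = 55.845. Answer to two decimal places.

M((Mg0.82Fe0.18)3KAlSi3O10(OH)2) = 434.286 g/mol; M(SiO2) = 60.083 g/mol.
Moles SiO2 per formula unit = 3 Si ÷ 1 = 3.0000.
SiO2 fraction = (3.0000 × 60.083) / 434.286 = 180.249/434.286 = 0.4150.

41.50 wt%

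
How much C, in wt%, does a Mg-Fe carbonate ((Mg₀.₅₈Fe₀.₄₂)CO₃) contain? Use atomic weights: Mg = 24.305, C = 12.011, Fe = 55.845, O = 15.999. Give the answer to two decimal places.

12.31 wt%

M((Mg₀.₅₈Fe₀.₄₂)CO₃) = 97.560 g/mol.
C contributes 1 × 12.011 = 12.011 g per mole.
12.011/97.560 = 0.1231 → 12.31%.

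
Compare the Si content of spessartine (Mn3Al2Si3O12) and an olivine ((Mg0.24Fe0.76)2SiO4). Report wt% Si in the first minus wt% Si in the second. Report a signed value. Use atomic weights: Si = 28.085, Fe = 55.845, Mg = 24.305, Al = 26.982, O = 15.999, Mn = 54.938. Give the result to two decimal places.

2.13 percentage points

First mineral: 84.255 g Si in 495.021 g formula = 17.02 wt% Si.
Second mineral: 28.085 g Si in 188.632 g formula = 14.89 wt% Si.
17.02% − 14.89% gives a difference of 2.13 percentage points.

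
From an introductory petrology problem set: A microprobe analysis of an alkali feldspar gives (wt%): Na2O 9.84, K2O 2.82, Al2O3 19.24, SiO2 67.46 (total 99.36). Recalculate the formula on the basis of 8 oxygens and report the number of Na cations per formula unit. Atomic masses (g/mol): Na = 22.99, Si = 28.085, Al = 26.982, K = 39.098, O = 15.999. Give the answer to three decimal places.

0.847 Na apfu

Na2O (M=61.979): mol = 0.15876; Na = 0.31752, O = 0.15876.
K2O (M=94.195): mol = 0.02994; K = 0.05988, O = 0.02994.
Al2O3 (M=101.961): mol = 0.18870; Al = 0.37740, O = 0.56610.
SiO2 (M=60.083): mol = 1.12278; Si = 1.12278, O = 2.24556.
ΣO = 3.00036; factor = 8/ΣO = 2.66635.
Na apfu = 0.31752 × 2.66635 = 0.847.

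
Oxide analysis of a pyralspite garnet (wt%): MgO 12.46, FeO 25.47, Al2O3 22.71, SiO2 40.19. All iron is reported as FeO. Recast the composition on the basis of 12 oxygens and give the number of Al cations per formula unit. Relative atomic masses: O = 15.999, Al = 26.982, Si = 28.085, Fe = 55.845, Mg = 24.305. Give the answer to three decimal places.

2.002 Al apfu

MgO (M=40.304): mol = 0.30915; Mg = 0.30915, O = 0.30915.
FeO (M=71.844): mol = 0.35452; Fe = 0.35452, O = 0.35452.
Al2O3 (M=101.961): mol = 0.22273; Al = 0.44546, O = 0.66819.
SiO2 (M=60.083): mol = 0.66891; Si = 0.66891, O = 1.33782.
ΣO = 2.66968; factor = 12/ΣO = 4.49492.
Al apfu = 0.44546 × 4.49492 = 2.002.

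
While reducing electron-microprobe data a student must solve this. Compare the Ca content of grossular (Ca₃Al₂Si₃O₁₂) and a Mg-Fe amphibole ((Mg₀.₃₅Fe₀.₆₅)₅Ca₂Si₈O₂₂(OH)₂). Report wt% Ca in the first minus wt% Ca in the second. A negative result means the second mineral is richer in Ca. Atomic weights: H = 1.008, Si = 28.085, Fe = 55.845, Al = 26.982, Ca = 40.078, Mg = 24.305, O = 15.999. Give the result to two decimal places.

17.93 percentage points

Ca in Ca₃Al₂Si₃O₁₂: molar mass 450.441 g/mol; 3×40.078 = 120.234 g → 26.69 wt%.
Ca in (Mg₀.₃₅Fe₀.₆₅)₅Ca₂Si₈O₂₂(OH)₂: molar mass 914.858 g/mol; 2×40.078 = 80.156 g → 8.76 wt%.
Difference = 26.69 − 8.76 = 17.93 percentage points.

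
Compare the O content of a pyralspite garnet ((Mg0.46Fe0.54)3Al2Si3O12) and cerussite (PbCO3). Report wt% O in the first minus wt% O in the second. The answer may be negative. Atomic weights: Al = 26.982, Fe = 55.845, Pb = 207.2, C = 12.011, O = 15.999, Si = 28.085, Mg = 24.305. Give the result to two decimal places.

24.31 percentage points

O in (Mg0.46Fe0.54)3Al2Si3O12: molar mass 454.217 g/mol; 12×15.999 = 191.988 g → 42.27 wt%.
O in PbCO3: molar mass 267.208 g/mol; 3×15.999 = 47.997 g → 17.96 wt%.
Difference = 42.27 − 17.96 = 24.31 percentage points.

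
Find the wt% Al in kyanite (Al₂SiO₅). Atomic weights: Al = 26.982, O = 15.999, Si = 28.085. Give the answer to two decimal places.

Molar mass of Al₂SiO₅: 2*26.982 + 1*28.085 + 5*15.999 = 162.044 g/mol.
Mass of Al per formula unit: 2 × 26.982 = 53.964 g.
Weight fraction Al = 53.964 / 162.044 = 0.3330.

33.30 wt%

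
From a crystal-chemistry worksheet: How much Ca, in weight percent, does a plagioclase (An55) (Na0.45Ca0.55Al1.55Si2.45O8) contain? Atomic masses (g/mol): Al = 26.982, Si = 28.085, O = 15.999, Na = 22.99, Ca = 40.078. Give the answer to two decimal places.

M(Na0.45Ca0.55Al1.55Si2.45O8) = 271.011 g/mol.
Ca contributes 0.55 × 40.078 = 22.043 g per mole.
22.043/271.011 = 0.0813 → 8.13%.

8.13 weight percent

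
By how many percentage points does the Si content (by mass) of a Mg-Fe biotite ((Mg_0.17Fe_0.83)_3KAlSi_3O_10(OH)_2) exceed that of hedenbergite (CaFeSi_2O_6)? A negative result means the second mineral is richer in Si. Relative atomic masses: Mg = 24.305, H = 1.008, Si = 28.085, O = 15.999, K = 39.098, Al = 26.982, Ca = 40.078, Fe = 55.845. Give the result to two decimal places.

First mineral: 84.255 g Si in 495.789 g formula = 16.99 wt% Si.
Second mineral: 56.170 g Si in 248.087 g formula = 22.64 wt% Si.
16.99% − 22.64% gives a difference of -5.65 percentage points.

-5.65 percentage points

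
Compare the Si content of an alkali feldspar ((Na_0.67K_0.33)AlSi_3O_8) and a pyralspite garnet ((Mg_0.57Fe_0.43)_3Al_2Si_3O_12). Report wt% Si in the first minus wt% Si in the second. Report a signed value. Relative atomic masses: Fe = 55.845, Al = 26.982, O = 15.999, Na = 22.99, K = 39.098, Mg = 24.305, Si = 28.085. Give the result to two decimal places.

First mineral: 84.255 g Si in 267.535 g formula = 31.49 wt% Si.
Second mineral: 84.255 g Si in 443.809 g formula = 18.98 wt% Si.
31.49% − 18.98% gives a difference of 12.51 percentage points.

12.51 percentage points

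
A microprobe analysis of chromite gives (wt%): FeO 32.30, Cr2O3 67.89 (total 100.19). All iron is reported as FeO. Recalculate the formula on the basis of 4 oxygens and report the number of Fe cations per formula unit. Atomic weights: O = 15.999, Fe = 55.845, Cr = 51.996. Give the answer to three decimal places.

FeO: 32.30/71.844 = 0.44959 mol → 0.44959 mol Fe, 0.44959 mol O.
Cr2O3: 67.89/151.989 = 0.44668 mol → 0.89336 mol Cr, 1.34004 mol O.
Total oxygen = 1.78963 mol. Normalization factor = 4/1.78963 = 2.23510.
Fe per 4 O = 0.44959 × 2.23510 = 1.005.

1.005 Fe apfu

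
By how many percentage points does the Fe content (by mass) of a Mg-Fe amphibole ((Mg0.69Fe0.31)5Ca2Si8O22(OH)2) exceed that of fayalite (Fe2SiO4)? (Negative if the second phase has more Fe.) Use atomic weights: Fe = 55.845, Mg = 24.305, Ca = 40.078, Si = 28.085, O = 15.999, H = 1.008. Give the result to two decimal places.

First mineral: 86.560 g Fe in 861.240 g formula = 10.05 wt% Fe.
Second mineral: 111.690 g Fe in 203.771 g formula = 54.81 wt% Fe.
10.05% − 54.81% gives a difference of -44.76 percentage points.

-44.76 percentage points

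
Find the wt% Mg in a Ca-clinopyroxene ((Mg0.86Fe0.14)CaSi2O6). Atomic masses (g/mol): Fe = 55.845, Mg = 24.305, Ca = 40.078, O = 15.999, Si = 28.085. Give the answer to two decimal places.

9.46 weight percent

M((Mg0.86Fe0.14)CaSi2O6) = 220.963 g/mol.
Mg contributes 0.86 × 24.305 = 20.902 g per mole.
20.902/220.963 = 0.0946 → 9.46%.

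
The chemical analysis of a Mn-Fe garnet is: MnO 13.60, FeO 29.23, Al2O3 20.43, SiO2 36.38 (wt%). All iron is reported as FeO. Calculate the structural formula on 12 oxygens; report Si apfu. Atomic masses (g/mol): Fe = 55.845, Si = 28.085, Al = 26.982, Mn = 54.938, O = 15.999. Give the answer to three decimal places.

3.014 Si apfu

13.60 wt% MnO ÷ 70.937 g/mol = 0.19172 mol, giving 0.19172 Mn and 0.19172 O.
29.23 wt% FeO ÷ 71.844 g/mol = 0.40685 mol, giving 0.40685 Fe and 0.40685 O.
20.43 wt% Al2O3 ÷ 101.961 g/mol = 0.20037 mol, giving 0.40074 Al and 0.60111 O.
36.38 wt% SiO2 ÷ 60.083 g/mol = 0.60550 mol, giving 0.60550 Si and 1.21100 O.
Oxygen sums to 2.41068; scaling by 12/2.41068 = 4.97785 puts the formula on 12 O.
Si: 0.60550 × 4.97785 = 3.014 atoms per formula unit.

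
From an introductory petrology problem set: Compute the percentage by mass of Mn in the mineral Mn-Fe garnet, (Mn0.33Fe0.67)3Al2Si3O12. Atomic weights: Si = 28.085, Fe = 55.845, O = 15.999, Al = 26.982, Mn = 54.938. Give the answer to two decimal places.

10.95 wt%

Molar mass of (Mn0.33Fe0.67)3Al2Si3O12: 0.99×54.938 + 2.01×55.845 + 2×26.982 + 3×28.085 + 12×15.999 = 496.844 g/mol.
Mass of Mn per formula unit: 0.99 × 54.938 = 54.389 g.
Weight fraction Mn = 54.389 / 496.844 = 0.1095.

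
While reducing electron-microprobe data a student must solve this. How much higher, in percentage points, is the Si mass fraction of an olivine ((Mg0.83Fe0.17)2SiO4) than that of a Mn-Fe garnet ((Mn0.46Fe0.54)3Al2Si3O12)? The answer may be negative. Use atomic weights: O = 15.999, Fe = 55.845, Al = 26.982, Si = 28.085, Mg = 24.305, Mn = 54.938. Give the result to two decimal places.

First mineral: 28.085 g Si in 151.415 g formula = 18.55 wt% Si.
Second mineral: 84.255 g Si in 496.490 g formula = 16.97 wt% Si.
18.55% − 16.97% gives a difference of 1.58 percentage points.

1.58 percentage points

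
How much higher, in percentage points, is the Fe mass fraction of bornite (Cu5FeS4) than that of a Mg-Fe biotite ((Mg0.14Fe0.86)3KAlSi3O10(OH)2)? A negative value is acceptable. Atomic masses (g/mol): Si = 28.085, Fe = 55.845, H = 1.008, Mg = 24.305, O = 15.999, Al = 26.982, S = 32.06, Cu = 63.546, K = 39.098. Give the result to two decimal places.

-17.77 percentage points

M(Cu5FeS4) = 501.815 g/mol, so wt% Fe = 55.845/501.815 × 100 = 11.13%.
M((Mg0.14Fe0.86)3KAlSi3O10(OH)2) = 498.627 g/mol, so wt% Fe = 144.080/498.627 × 100 = 28.90%.
11.13 − 28.90 = -17.77 pp.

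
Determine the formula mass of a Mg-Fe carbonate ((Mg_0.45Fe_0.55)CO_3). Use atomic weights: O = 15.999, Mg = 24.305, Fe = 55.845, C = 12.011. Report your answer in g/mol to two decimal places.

101.66 g/mol

The formula mass is the sum 0.45·24.305 + 0.55·55.845 + 1·12.011 + 3·15.999.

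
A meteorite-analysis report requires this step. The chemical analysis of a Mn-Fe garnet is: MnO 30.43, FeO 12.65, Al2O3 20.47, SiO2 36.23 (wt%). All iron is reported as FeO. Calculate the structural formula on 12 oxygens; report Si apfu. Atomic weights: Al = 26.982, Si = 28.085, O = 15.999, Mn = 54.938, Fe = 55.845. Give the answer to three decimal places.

MnO: 30.43/70.937 = 0.42897 mol → 0.42897 mol Mn, 0.42897 mol O.
FeO: 12.65/71.844 = 0.17608 mol → 0.17608 mol Fe, 0.17608 mol O.
Al2O3: 20.47/101.961 = 0.20076 mol → 0.40152 mol Al, 0.60228 mol O.
SiO2: 36.23/60.083 = 0.60300 mol → 0.60300 mol Si, 1.20600 mol O.
Total oxygen = 2.41333 mol. Normalization factor = 12/2.41333 = 4.97238.
Si per 12 O = 0.60300 × 4.97238 = 2.998.

2.998 Si apfu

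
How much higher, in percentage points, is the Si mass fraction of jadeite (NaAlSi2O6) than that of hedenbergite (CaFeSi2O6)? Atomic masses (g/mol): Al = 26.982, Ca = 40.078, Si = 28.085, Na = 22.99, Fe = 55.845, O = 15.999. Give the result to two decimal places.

Si in NaAlSi2O6: molar mass 202.136 g/mol; 2×28.085 = 56.170 g → 27.79 wt%.
Si in CaFeSi2O6: molar mass 248.087 g/mol; 2×28.085 = 56.170 g → 22.64 wt%.
Difference = 27.79 − 22.64 = 5.15 percentage points.

5.15 percentage points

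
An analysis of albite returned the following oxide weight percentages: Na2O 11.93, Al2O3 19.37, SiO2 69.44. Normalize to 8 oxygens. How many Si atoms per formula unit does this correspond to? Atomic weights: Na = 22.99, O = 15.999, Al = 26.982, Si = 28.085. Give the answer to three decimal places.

3.008 Si apfu

11.93 wt% Na2O ÷ 61.979 g/mol = 0.19248 mol, giving 0.38496 Na and 0.19248 O.
19.37 wt% Al2O3 ÷ 101.961 g/mol = 0.18997 mol, giving 0.37994 Al and 0.56991 O.
69.44 wt% SiO2 ÷ 60.083 g/mol = 1.15573 mol, giving 1.15573 Si and 2.31146 O.
Oxygen sums to 3.07385; scaling by 8/3.07385 = 2.60260 puts the formula on 8 O.
Si: 1.15573 × 2.60260 = 3.008 atoms per formula unit.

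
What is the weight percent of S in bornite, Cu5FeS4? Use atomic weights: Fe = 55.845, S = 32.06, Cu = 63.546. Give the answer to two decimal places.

25.56 weight percent

Formula mass = 5×63.546 + 1×55.845 + 4×32.06 = 501.815 g/mol, of which 128.240 g is S.
So S makes up 128.240/501.815 = 0.2556 of the mass, i.e. 25.56%.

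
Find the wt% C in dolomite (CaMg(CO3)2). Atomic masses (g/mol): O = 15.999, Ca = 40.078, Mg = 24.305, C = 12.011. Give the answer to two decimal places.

Molar mass of CaMg(CO3)2: 1*40.078 + 1*24.305 + 2*12.011 + 6*15.999 = 184.399 g/mol.
Mass of C per formula unit: 2 × 12.011 = 24.022 g.
Weight fraction C = 24.022 / 184.399 = 0.1303.

13.03 weight percent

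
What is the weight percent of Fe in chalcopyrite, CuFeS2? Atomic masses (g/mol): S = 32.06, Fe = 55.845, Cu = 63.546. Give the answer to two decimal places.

Formula mass = 1·63.546 + 1·55.845 + 2·32.06 = 183.511 g/mol, of which 55.845 g is Fe.
So Fe makes up 55.845/183.511 = 0.3043 of the mass, i.e. 30.43%.

30.43 wt%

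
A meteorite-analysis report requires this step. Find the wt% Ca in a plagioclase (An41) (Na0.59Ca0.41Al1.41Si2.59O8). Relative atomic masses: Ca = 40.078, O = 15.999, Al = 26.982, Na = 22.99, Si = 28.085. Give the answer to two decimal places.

Formula mass = 0.59*22.99 + 0.41*40.078 + 1.41*26.982 + 2.59*28.085 + 8*15.999 = 268.773 g/mol, of which 16.432 g is Ca.
So Ca makes up 16.432/268.773 = 0.0611 of the mass, i.e. 6.11%.

6.11 mass %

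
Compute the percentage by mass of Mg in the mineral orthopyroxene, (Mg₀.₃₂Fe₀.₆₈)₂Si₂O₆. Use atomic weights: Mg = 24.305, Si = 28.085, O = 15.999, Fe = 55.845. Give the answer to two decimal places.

Formula mass = 0.64*24.305 + 1.36*55.845 + 2*28.085 + 6*15.999 = 243.668 g/mol, of which 15.555 g is Mg.
So Mg makes up 15.555/243.668 = 0.0638 of the mass, i.e. 6.38%.

6.38 weight percent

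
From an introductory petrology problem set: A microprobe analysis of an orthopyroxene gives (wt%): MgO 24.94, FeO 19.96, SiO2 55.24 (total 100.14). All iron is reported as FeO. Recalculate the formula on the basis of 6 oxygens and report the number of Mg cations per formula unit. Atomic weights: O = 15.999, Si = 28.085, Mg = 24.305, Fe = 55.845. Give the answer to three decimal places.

MgO: 24.94/40.304 = 0.61880 mol → 0.61880 mol Mg, 0.61880 mol O.
FeO: 19.96/71.844 = 0.27782 mol → 0.27782 mol Fe, 0.27782 mol O.
SiO2: 55.24/60.083 = 0.91939 mol → 0.91939 mol Si, 1.83878 mol O.
Total oxygen = 2.73540 mol. Normalization factor = 6/2.73540 = 2.19346.
Mg per 6 O = 0.61880 × 2.19346 = 1.357.

1.357 Mg apfu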